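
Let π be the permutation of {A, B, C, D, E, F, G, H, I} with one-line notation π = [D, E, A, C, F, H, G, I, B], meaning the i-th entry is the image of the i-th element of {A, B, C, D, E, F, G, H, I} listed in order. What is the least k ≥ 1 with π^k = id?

15

Writing π as disjoint cycles, the cycle lengths are 5, 3, 1.
The order of π is the least common multiple of its cycle lengths: lcm(5, 3) = 15.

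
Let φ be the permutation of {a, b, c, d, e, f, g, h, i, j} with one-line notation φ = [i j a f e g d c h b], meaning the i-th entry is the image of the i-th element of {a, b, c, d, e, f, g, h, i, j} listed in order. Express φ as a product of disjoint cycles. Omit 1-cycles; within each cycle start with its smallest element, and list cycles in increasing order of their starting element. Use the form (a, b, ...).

Start at a and follow images: a → i → h → c → a, giving the cycle (a, i, h, c).
Continuing from each remaining unvisited element yields (a, i, h, c)(b, j)(d, f, g).

(a, i, h, c)(b, j)(d, f, g)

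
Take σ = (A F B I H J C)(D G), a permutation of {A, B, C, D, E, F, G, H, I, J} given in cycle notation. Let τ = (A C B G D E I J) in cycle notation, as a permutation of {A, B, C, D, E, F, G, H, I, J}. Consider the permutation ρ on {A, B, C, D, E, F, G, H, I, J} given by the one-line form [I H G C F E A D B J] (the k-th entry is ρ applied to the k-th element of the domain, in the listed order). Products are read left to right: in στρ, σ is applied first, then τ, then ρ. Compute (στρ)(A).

E

(στρ)(A) = ρ(τ(σ(A))). σ(A) = F, then τ(F) = F, then ρ(F) = E, so the result is E.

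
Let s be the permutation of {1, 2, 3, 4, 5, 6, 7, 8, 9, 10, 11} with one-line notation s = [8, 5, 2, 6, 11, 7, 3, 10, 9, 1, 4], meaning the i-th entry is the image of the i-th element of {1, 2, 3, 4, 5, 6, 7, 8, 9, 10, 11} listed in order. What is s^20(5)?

Tracing 5 → 11 → … returns to 5 after 7 steps, so 5 lies in a 7-cycle (2, 5, 11, 4, 6, 7, 3).
Since the cycle has length 7, s^20 acts on it the same as s^6 (20 mod 7 = 6).
Stepping 6 places around the cycle: 5 → 11 → 4 → 6 → 7 → 3 → 2.

2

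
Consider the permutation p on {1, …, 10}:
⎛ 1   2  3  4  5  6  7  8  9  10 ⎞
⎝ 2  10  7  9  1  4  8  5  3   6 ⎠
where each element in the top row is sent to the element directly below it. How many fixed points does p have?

0

No element satisfies p(x) = x, so there are 0 fixed points.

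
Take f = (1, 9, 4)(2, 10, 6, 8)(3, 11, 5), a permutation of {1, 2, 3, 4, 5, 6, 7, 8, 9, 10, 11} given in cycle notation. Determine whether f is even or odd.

The cycle lengths are 4, 3, 3, 1.
A cycle is odd iff its length is even; f has 1 even-length cycle, so sgn(f) = (−1)^1 and f is odd.

odd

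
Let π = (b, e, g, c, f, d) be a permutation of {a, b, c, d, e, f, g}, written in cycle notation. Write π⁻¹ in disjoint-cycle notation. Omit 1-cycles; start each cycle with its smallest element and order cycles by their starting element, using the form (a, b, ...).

Inverting a permutation written in cycle notation just reverses the order within every cycle.
After reversing and putting each cycle's least element first, π⁻¹ = (b, d, f, c, g, e).

(b, d, f, c, g, e)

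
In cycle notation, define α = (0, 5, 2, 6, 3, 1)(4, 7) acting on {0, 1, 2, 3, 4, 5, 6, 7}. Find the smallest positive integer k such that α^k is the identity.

6

The disjoint cycles have lengths 6, 2.
Since disjoint cycles commute, ord(α) = lcm(6, 2) = 6.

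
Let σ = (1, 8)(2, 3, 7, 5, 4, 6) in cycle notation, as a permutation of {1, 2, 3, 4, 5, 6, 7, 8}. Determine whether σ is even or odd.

The cycle lengths are 6, 2.
A cycle is odd iff its length is even; σ has 2 even-length cycles, so sgn(σ) = (−1)^2 and σ is even.

even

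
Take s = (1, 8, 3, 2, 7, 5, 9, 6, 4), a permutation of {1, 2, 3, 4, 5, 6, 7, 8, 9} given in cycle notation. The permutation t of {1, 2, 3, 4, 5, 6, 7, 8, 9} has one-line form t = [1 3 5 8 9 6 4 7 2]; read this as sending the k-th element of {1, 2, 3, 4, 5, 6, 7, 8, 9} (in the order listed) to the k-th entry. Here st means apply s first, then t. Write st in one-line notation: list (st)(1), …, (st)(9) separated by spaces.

7 4 3 1 2 8 9 5 6

(st)(x) = t(s(x)). Computing each image: t(s(1)) = t(8) = 7, t(s(2)) = t(7) = 4, t(s(3)) = t(2) = 3, t(s(4)) = t(1) = 1, t(s(5)) = t(9) = 2, t(s(6)) = t(4) = 8, t(s(7)) = t(5) = 9, t(s(8)) = t(3) = 5, t(s(9)) = t(6) = 6.
Hence st = [7 4 3 1 2 8 9 5 6].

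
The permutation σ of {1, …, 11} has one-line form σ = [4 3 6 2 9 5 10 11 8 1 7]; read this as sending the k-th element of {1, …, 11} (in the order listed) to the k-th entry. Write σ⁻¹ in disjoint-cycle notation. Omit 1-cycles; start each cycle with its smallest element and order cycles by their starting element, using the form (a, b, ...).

The cycle decomposition of σ is (1, 4, 2, 3, 6, 5, 9, 8, 11, 7, 10).
Reversing each cycle (and rotating so the smallest element leads) gives σ⁻¹ = (1, 10, 7, 11, 8, 9, 5, 6, 3, 2, 4).

(1, 10, 7, 11, 8, 9, 5, 6, 3, 2, 4)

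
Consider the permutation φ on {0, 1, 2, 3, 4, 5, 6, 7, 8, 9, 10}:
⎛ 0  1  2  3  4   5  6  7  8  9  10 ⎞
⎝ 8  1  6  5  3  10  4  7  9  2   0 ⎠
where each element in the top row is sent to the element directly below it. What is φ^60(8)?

Tracing 8 → 9 → … returns to 8 after 9 steps, so 8 lies in a 9-cycle (0, 8, 9, 2, 6, 4, 3, 5, 10).
On a 9-cycle, φ^9 is the identity, so φ^60 = φ^6 there (60 ≡ 6 mod 9).
Advancing 6 steps from 8: 8 → 9 → 2 → 6 → 4 → 3 → 5.

5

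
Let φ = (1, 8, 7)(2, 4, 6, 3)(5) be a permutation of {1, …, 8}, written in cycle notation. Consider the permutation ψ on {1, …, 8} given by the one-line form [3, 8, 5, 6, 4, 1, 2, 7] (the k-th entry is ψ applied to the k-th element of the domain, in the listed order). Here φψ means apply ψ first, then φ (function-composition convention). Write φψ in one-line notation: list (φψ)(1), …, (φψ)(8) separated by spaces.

For each element, apply ψ then φ: 1 → 3 → 2; 2 → 8 → 7; 3 → 5 → 5; 4 → 6 → 3; 5 → 4 → 6; 6 → 1 → 8; 7 → 2 → 4; 8 → 7 → 1.
Collecting the images, φψ = [2 7 5 3 6 8 4 1].

2 7 5 3 6 8 4 1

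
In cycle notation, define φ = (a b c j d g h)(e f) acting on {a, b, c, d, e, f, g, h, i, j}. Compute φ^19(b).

b lies in the 7-cycle (a b c j d g h).
On a 7-cycle, φ^7 is the identity, so φ^19 = φ^5 there (19 ≡ 5 mod 7).
Stepping 5 places around the cycle: b → c → j → d → g → h.

h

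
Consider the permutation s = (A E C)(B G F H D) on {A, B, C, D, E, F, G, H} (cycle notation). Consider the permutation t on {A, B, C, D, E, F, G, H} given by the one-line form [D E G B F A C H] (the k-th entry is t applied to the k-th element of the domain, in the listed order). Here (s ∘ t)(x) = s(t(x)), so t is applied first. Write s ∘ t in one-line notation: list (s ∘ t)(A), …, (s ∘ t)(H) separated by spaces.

B C F G H E A D

For each element, apply t then s: A → D → B; B → E → C; C → G → F; D → B → G; E → F → H; F → A → E; G → C → A; H → H → D.
Collecting the images, s ∘ t = [B C F G H E A D].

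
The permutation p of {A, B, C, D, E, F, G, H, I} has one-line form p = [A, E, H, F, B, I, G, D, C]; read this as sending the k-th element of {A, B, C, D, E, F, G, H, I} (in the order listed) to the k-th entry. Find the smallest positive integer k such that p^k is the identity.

Writing p as disjoint cycles, the cycle lengths are 5, 2, 1, 1.
Since disjoint cycles commute, ord(p) = lcm(5, 2) = 10.

10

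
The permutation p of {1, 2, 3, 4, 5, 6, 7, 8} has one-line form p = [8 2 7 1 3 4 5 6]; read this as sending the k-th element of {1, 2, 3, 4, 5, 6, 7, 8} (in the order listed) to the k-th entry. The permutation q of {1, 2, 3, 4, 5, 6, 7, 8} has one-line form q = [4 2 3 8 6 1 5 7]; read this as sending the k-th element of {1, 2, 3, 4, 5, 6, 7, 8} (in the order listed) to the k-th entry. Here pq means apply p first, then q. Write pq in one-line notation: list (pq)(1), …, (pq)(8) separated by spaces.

For each element, apply p then q: 1 → 8 → 7; 2 → 2 → 2; 3 → 7 → 5; 4 → 1 → 4; 5 → 3 → 3; 6 → 4 → 8; 7 → 5 → 6; 8 → 6 → 1.
Collecting the images, pq = [7 2 5 4 3 8 6 1].

7 2 5 4 3 8 6 1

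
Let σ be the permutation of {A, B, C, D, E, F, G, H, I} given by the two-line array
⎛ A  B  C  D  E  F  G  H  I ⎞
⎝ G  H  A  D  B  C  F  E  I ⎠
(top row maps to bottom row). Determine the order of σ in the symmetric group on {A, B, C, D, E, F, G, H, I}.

12

Decomposing into disjoint cycles gives cycle lengths 4, 3, 1, 1.
Since disjoint cycles commute, ord(σ) = lcm(4, 3) = 12.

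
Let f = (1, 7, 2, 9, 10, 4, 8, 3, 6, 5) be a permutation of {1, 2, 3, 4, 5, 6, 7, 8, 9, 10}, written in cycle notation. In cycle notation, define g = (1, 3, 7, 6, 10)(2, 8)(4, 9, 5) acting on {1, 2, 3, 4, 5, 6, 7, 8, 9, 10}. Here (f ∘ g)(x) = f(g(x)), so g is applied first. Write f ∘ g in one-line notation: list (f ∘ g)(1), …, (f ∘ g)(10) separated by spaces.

6 3 2 10 8 4 5 9 1 7

(f ∘ g)(x) = f(g(x)). Computing each image: f(g(1)) = f(3) = 6, f(g(2)) = f(8) = 3, f(g(3)) = f(7) = 2, f(g(4)) = f(9) = 10, f(g(5)) = f(4) = 8, f(g(6)) = f(10) = 4, f(g(7)) = f(6) = 5, f(g(8)) = f(2) = 9, f(g(9)) = f(5) = 1, f(g(10)) = f(1) = 7.
Hence f ∘ g = [6 3 2 10 8 4 5 9 1 7].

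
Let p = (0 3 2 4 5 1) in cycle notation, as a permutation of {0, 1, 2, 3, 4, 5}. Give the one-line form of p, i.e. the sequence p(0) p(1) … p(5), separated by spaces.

3 0 4 2 5 1

Reading each image from the cycles: 0↦3, 1↦0, 2↦4, 3↦2, 4↦5, 5↦1.
So the one-line form is 3 0 4 2 5 1.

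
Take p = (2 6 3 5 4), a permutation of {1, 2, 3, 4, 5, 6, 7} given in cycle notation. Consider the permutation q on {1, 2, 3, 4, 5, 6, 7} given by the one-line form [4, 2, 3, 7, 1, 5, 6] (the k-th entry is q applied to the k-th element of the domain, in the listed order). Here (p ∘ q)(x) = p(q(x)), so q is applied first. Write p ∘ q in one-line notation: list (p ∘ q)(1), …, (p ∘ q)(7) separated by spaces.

2 6 5 7 1 4 3

(p ∘ q)(x) = p(q(x)). Computing each image: p(q(1)) = p(4) = 2, p(q(2)) = p(2) = 6, p(q(3)) = p(3) = 5, p(q(4)) = p(7) = 7, p(q(5)) = p(1) = 1, p(q(6)) = p(5) = 4, p(q(7)) = p(6) = 3.
Hence p ∘ q = [2 6 5 7 1 4 3].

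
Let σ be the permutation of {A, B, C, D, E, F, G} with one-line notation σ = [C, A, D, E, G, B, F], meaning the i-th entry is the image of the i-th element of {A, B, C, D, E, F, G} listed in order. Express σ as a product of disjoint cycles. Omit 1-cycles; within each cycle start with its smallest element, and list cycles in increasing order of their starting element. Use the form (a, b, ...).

(A, C, D, E, G, F, B)

Iterating σ from A gives A → C → D → E → G → F → B → A; that is the 7-cycle (A, C, D, E, G, F, B).
Repeating from the next unused element and collecting all non-trivial cycles gives (A, C, D, E, G, F, B).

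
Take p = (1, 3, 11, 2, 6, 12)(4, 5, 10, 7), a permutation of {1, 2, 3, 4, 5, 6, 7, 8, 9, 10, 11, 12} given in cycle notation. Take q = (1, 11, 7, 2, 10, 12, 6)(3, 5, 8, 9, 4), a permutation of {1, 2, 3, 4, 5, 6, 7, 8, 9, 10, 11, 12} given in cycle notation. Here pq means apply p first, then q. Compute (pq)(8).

9

p(8) = 8, then q(8) = 9; composing gives (pq)(8) = 9.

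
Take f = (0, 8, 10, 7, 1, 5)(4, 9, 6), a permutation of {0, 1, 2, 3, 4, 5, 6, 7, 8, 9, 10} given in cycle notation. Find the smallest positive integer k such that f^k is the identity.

6

The disjoint cycles have lengths 6, 3, 1, 1.
Since disjoint cycles commute, ord(f) = lcm(6, 3) = 6.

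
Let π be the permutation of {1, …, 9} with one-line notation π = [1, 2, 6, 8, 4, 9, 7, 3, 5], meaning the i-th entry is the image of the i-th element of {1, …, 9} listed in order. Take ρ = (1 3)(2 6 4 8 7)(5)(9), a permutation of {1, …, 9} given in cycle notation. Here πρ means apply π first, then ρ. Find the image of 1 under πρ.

(πρ)(1) = ρ(π(1)). π(1) = 1, then ρ(1) = 3. So (πρ)(1) = 3.

3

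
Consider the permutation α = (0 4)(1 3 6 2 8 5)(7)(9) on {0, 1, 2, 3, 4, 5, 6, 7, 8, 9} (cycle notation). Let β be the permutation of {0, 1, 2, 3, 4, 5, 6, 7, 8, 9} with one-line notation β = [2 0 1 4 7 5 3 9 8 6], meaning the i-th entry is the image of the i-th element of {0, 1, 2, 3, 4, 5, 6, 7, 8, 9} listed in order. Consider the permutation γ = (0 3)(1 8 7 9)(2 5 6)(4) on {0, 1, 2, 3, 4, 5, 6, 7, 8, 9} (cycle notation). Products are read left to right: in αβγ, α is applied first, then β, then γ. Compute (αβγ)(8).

Chase 8: α(8) = 5; β(5) = 5; γ(5) = 6. Hence (αβγ)(8) = 6.

6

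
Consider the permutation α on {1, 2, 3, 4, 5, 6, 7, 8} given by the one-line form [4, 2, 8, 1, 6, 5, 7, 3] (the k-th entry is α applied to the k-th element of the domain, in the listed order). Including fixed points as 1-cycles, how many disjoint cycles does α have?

5

The cycle decomposition is (1, 4)(2)(3, 8)(5, 6)(7), which has 5 cycles (counting 1-cycles).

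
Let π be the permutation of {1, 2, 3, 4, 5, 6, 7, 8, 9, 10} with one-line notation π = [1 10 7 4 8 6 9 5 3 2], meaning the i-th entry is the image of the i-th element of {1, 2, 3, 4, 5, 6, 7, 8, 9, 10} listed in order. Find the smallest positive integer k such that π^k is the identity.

Decomposing into disjoint cycles gives cycle lengths 3, 2, 2, 1, 1, 1.
Since disjoint cycles commute, ord(π) = lcm(3, 2, 2) = 6.

6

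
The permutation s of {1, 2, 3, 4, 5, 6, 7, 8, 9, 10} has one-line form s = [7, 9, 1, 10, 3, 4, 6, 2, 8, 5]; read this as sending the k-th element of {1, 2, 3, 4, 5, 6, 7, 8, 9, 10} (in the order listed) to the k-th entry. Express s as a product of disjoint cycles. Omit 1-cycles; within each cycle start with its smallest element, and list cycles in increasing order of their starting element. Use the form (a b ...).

Start at 1 and follow images: 1 → 7 → 6 → 4 → 10 → 5 → 3 → 1, giving the cycle (1 7 6 4 10 5 3).
Repeating from the next unused element and collecting all non-trivial cycles gives (1 7 6 4 10 5 3)(2 9 8).

(1 7 6 4 10 5 3)(2 9 8)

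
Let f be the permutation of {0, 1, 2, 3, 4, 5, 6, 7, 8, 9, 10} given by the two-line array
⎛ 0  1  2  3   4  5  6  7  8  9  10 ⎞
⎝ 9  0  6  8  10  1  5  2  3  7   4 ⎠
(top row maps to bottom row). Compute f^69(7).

9

Tracing 7 → 2 → … returns to 7 after 7 steps, so 7 lies in a 7-cycle (0, 9, 7, 2, 6, 5, 1).
Since the cycle has length 7, f^69 acts on it the same as f^6 (69 mod 7 = 6).
Advancing 6 steps from 7: 7 → 2 → 6 → 5 → 1 → 0 → 9.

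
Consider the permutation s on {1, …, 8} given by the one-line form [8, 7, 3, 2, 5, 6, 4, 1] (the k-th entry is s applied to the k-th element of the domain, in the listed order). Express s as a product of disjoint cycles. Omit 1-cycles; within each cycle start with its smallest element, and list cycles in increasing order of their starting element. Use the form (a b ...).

Start at 1 and follow images: 1 → 8 → 1, giving the cycle (1 8).
Repeating from the next unused element and collecting all non-trivial cycles gives (1 8)(2 7 4).

(1 8)(2 7 4)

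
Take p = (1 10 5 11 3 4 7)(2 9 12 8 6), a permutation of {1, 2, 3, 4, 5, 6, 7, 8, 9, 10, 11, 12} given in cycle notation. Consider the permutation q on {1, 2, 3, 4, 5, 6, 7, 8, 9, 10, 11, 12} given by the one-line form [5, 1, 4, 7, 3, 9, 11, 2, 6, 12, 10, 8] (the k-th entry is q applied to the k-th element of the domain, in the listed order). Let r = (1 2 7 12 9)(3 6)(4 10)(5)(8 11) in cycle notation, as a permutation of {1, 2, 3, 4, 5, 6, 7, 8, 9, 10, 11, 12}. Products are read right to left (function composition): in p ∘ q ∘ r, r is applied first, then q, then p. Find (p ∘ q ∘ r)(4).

8

Apply the permutations in order: r(4) = 10, then q(10) = 12, then p(12) = 8. So (p ∘ q ∘ r)(4) = 8.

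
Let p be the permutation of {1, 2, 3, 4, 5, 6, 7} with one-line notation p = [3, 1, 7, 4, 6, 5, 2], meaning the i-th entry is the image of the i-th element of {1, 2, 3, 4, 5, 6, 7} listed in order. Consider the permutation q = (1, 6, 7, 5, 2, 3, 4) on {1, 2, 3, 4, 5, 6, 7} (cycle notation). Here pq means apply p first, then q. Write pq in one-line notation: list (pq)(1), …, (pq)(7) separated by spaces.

4 6 5 1 7 2 3

(pq)(x) = q(p(x)). Computing each image: q(p(1)) = q(3) = 4, q(p(2)) = q(1) = 6, q(p(3)) = q(7) = 5, q(p(4)) = q(4) = 1, q(p(5)) = q(6) = 7, q(p(6)) = q(5) = 2, q(p(7)) = q(2) = 3.
Hence pq = [4 6 5 1 7 2 3].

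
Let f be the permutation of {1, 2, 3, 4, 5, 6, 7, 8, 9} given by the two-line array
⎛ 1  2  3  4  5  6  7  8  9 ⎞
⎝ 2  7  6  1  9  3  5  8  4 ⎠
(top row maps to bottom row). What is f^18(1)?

1

Tracing 1 → 2 → … returns to 1 after 6 steps, so 1 lies in a 6-cycle (1, 2, 7, 5, 9, 4).
Powers repeat with period 6 on this cycle, and 18 mod 6 = 0, so f^18(1) = f^0(1).
So f^18(1) = 1.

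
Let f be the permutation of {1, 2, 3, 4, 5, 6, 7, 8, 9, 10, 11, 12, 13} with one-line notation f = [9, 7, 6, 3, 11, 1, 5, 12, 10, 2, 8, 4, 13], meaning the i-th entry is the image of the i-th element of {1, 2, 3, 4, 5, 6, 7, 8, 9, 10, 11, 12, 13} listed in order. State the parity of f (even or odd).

In disjoint-cycle form the cycle lengths are 12, 1.
A cycle is odd iff its length is even; f has 1 even-length cycle, so sgn(f) = (−1)^1 and f is odd.

odd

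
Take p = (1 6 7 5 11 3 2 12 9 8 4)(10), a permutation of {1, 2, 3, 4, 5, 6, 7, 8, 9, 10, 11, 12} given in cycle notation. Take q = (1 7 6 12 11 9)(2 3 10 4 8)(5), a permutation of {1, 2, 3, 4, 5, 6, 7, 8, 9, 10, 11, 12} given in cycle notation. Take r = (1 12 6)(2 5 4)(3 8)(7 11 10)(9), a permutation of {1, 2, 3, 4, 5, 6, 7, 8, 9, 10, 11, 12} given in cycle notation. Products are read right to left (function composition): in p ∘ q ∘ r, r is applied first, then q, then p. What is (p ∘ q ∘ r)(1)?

(p ∘ q ∘ r)(1) = p(q(r(1))). r(1) = 12, then q(12) = 11, then p(11) = 3, so the result is 3.

3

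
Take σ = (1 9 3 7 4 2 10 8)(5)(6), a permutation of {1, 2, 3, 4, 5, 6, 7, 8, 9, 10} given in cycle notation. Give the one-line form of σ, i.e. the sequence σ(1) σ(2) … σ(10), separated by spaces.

Reading each image from the cycles: 1→9, 2→10, 3→7, 4→2, 5→5, 6→6, 7→4, 8→1, 9→3, 10→8.
So the one-line form is 9 10 7 2 5 6 4 1 3 8.

9 10 7 2 5 6 4 1 3 8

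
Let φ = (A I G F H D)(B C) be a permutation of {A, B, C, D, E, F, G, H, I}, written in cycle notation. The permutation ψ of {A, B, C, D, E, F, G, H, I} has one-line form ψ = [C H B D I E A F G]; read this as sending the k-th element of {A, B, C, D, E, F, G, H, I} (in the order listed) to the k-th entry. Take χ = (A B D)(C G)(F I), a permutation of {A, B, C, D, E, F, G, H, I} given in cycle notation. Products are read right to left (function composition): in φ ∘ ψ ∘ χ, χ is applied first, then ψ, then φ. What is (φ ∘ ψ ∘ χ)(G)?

C

Apply the permutations in order: χ(G) = C, then ψ(C) = B, then φ(B) = C. So (φ ∘ ψ ∘ χ)(G) = C.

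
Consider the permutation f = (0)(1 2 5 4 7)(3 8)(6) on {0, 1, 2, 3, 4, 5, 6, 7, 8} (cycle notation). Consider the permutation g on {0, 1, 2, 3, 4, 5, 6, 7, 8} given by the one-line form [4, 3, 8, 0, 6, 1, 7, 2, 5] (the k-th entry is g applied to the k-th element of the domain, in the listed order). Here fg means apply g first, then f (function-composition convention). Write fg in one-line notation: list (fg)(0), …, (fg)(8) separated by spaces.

7 8 3 0 6 2 1 5 4

For each element, apply g then f: 0 → 4 → 7; 1 → 3 → 8; 2 → 8 → 3; 3 → 0 → 0; 4 → 6 → 6; 5 → 1 → 2; 6 → 7 → 1; 7 → 2 → 5; 8 → 5 → 4.
Collecting the images, fg = [7 8 3 0 6 2 1 5 4].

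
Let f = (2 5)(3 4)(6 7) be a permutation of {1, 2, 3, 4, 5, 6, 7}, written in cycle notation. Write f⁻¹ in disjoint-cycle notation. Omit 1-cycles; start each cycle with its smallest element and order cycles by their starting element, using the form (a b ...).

Inverting a permutation written in cycle notation just reverses the order within every cycle.
Reversing each cycle of f and rotating so the smallest element leads gives (2 5)(3 4)(6 7).

(2 5)(3 4)(6 7)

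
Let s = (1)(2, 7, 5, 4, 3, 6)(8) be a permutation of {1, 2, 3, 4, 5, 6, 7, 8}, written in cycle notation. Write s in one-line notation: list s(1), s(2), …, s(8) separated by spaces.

1 7 6 3 4 2 5 8

Reading each image from the cycles: 1↦1, 2↦7, 3↦6, 4↦3, 5↦4, 6↦2, 7↦5, 8↦8.
So the one-line form is 1 7 6 3 4 2 5 8.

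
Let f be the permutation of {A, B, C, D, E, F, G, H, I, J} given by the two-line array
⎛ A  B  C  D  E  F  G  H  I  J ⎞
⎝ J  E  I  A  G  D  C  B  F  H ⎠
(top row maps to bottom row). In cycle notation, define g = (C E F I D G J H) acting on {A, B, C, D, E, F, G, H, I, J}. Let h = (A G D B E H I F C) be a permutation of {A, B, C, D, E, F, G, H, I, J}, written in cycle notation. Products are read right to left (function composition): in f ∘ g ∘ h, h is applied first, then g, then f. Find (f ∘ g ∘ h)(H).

A

Apply the permutations in order: h(H) = I, then g(I) = D, then f(D) = A. So (f ∘ g ∘ h)(H) = A.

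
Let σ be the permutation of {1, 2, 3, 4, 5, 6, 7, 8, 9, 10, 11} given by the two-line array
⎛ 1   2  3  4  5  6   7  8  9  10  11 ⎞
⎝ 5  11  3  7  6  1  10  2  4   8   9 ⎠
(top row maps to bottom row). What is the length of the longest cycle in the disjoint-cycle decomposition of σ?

Decomposing into disjoint cycles gives (1 5 6)(2 11 9 4 7 10 8); the longest has length 7.

7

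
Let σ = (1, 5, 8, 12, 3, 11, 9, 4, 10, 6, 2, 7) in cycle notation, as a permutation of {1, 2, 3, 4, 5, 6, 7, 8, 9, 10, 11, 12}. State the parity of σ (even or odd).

odd

The cycle lengths are 12.
A cycle of length ℓ contributes ℓ−1 transpositions, so σ is a product of 11 transpositions — odd.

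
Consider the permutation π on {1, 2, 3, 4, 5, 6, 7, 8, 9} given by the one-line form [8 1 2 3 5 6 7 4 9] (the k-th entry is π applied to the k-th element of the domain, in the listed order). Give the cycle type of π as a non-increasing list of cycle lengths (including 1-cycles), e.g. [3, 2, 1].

[5, 1, 1, 1, 1]

The disjoint cycles are (1 8 4 3 2)(5)(6)(7)(9), with lengths 5, 1, 1, 1, 1 in non-increasing order.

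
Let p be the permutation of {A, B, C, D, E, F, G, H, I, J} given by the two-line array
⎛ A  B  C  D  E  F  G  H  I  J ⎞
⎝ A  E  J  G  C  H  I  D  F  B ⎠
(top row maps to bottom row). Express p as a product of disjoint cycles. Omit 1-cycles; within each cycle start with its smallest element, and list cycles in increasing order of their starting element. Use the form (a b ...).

(B E C J)(D G I F H)

From B: B → E → C → J → B, closing the cycle (B E C J).
Continuing from each remaining unvisited element yields (B E C J)(D G I F H).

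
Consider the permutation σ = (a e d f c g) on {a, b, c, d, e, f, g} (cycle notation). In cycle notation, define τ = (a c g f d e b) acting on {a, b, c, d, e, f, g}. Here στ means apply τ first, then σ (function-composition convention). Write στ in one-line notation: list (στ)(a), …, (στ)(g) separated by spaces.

g e a d b f c

(στ)(x) = σ(τ(x)). Computing each image: σ(τ(a)) = σ(c) = g, σ(τ(b)) = σ(a) = e, σ(τ(c)) = σ(g) = a, σ(τ(d)) = σ(e) = d, σ(τ(e)) = σ(b) = b, σ(τ(f)) = σ(d) = f, σ(τ(g)) = σ(f) = c.
Hence στ = [g e a d b f c].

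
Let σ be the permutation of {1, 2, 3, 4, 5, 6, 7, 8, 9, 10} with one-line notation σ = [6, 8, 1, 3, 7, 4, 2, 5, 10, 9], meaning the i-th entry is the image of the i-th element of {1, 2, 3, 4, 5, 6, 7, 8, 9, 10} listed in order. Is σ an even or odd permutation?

odd

In disjoint-cycle form the cycle lengths are 4, 4, 2.
A cycle is odd iff its length is even; σ has 3 even-length cycles, so sgn(σ) = (−1)^3 and σ is odd.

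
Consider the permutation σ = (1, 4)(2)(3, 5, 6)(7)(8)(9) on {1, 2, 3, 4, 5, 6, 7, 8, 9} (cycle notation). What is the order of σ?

The disjoint cycles have lengths 3, 2, 1, 1, 1, 1.
Since disjoint cycles commute, ord(σ) = lcm(3, 2) = 6.

6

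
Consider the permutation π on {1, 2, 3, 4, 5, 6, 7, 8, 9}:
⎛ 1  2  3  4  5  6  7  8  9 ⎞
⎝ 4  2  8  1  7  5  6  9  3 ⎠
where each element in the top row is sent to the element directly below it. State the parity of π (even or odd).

odd

In disjoint-cycle form the cycle lengths are 3, 3, 2, 1.
A cycle of length ℓ contributes ℓ−1 transpositions, so π is a product of 2 + 2 + 1 = 5 transpositions — odd.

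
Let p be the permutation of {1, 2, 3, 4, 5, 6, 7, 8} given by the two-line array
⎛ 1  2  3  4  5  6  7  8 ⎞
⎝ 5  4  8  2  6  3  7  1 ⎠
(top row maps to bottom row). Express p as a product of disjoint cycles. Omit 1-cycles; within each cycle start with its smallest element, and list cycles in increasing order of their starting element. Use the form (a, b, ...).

(1, 5, 6, 3, 8)(2, 4)

From 1: 1 → 5 → 6 → 3 → 8 → 1, closing the cycle (1, 5, 6, 3, 8).
Repeating from the next unused element and collecting all non-trivial cycles gives (1, 5, 6, 3, 8)(2, 4).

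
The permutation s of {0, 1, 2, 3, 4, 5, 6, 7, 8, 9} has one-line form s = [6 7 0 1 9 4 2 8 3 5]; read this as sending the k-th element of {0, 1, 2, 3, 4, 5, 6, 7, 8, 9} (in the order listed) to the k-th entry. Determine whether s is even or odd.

odd

In disjoint-cycle form the cycle lengths are 4, 3, 3.
A cycle of length ℓ contributes ℓ−1 transpositions, so s is a product of 3 + 2 + 2 = 7 transpositions — odd.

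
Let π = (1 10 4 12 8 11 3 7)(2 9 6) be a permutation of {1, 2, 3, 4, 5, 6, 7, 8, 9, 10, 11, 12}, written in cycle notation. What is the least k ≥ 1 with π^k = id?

24

The disjoint cycles have lengths 8, 3, 1.
Since disjoint cycles commute, ord(π) = lcm(8, 3) = 24.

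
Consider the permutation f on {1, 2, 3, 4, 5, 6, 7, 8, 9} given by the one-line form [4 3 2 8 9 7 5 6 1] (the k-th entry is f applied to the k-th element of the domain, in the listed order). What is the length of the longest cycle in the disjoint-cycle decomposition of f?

7

Decomposing into disjoint cycles gives (1, 4, 8, 6, 7, 5, 9)(2, 3); the longest has length 7.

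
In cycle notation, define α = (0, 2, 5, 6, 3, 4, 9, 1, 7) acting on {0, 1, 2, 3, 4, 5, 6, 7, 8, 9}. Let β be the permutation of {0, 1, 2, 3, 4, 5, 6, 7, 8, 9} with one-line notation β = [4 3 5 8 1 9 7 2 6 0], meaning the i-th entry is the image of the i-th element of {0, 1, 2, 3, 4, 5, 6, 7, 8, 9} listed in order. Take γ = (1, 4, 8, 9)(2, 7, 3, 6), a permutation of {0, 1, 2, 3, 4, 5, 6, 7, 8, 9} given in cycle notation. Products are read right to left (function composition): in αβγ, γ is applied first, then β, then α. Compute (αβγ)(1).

7

Apply the permutations in order: γ(1) = 4, then β(4) = 1, then α(1) = 7. So (αβγ)(1) = 7.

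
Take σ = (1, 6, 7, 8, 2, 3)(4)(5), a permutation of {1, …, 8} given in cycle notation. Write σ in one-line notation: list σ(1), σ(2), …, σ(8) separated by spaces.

Each element maps to the next entry in its cycle (wrapping to the front): 1→6, 2→3, 3→1, 4→4, 5→5, 6→7, 7→8, 8→2.
So the one-line form is 6 3 1 4 5 7 8 2.

6 3 1 4 5 7 8 2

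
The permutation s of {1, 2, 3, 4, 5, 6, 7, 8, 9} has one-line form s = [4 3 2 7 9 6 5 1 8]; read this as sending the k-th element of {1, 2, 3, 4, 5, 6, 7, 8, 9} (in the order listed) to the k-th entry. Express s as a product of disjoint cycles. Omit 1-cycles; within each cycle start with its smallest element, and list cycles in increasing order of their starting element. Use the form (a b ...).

(1 4 7 5 9 8)(2 3)

Iterating s from 1 gives 1 → 4 → 7 → 5 → 9 → 8 → 1; that is the 6-cycle (1 4 7 5 9 8).
Repeating from the next unused element and collecting all non-trivial cycles gives (1 4 7 5 9 8)(2 3).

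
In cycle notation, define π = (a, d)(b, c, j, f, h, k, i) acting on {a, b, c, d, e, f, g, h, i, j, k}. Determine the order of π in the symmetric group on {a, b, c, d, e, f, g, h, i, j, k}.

14

The cycle type of π is (7, 2, 1, 1).
Since disjoint cycles commute, ord(π) = lcm(7, 2) = 14.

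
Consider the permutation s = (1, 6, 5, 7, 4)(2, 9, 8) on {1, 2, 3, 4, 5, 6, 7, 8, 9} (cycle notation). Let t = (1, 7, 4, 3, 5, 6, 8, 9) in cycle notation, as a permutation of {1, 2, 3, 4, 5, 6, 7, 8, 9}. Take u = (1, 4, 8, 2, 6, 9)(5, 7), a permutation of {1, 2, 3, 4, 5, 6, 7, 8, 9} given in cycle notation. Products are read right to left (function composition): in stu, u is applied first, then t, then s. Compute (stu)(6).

Chase 6: u(6) = 9; t(9) = 1; s(1) = 6. Hence (stu)(6) = 6.

6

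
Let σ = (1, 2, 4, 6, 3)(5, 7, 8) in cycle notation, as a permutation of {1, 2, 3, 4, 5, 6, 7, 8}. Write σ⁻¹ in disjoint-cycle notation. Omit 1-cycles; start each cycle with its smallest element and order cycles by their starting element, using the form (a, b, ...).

Inverting a permutation written in cycle notation just reverses the order within every cycle.
After reversing and putting each cycle's least element first, σ⁻¹ = (1, 3, 6, 4, 2)(5, 8, 7).

(1, 3, 6, 4, 2)(5, 8, 7)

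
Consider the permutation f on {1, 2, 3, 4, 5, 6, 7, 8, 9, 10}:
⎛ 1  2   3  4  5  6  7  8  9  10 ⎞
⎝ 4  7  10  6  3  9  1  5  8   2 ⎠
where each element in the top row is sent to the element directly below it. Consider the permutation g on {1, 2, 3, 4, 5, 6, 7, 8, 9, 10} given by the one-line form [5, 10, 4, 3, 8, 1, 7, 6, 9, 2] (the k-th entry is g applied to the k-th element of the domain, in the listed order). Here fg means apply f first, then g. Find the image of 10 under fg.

10

f(10) = 2, then g(2) = 10; composing gives (fg)(10) = 10.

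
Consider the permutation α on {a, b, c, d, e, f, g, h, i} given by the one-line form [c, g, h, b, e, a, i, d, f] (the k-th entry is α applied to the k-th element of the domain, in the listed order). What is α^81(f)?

a

Tracing f → a → … returns to f after 8 steps, so f lies in an 8-cycle (a, c, h, d, b, g, i, f).
Powers repeat with period 8 on this cycle, and 81 mod 8 = 1, so α^81(f) = α^1(f).
Stepping 1 place around the cycle: f → a.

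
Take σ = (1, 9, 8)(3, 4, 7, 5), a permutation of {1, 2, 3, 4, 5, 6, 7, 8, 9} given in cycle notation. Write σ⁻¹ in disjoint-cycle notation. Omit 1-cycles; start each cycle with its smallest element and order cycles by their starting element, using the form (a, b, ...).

(1, 8, 9)(3, 5, 7, 4)

The inverse reverses each cycle.
After reversing and putting each cycle's least element first, σ⁻¹ = (1, 8, 9)(3, 5, 7, 4).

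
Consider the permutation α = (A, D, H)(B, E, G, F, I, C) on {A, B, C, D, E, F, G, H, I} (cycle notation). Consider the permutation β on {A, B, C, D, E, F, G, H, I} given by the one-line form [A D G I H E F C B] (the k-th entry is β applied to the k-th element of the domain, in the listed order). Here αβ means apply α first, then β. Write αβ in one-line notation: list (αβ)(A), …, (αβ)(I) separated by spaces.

I H D C F B E A G

For each element, apply α then β: A → D → I; B → E → H; C → B → D; D → H → C; E → G → F; F → I → B; G → F → E; H → A → A; I → C → G.
Collecting the images, αβ = [I H D C F B E A G].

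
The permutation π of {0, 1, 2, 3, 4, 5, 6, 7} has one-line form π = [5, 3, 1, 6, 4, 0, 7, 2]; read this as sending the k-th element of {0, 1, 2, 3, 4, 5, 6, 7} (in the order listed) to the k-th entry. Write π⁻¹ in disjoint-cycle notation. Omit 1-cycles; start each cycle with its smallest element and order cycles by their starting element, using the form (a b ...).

(0 5)(1 2 7 6 3)

First write π in disjoint cycles: (0 5)(1 3 6 7 2).
Reversing each cycle (and rotating so the smallest element leads) gives π⁻¹ = (0 5)(1 2 7 6 3).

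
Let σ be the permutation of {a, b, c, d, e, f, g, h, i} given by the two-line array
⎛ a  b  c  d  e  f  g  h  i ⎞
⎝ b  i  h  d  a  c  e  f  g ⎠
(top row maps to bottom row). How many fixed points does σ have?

The fixed points (elements with σ(x) = x) are {d}, so there is 1.

1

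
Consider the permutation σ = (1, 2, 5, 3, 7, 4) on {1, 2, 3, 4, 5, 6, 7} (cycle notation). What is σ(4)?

In the cycle (1, 2, 5, 3, 7, 4), 4 is followed by 1, so σ(4) = 1.

1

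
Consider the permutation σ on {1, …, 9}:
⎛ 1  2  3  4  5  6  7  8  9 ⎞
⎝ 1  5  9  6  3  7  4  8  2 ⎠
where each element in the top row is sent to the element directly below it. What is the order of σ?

12

Writing σ as disjoint cycles, the cycle lengths are 4, 3, 1, 1.
The order is lcm(4, 3) = 12.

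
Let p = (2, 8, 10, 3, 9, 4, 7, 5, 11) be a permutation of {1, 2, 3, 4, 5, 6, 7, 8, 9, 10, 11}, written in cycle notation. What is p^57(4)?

4 lies in the 9-cycle (2, 8, 10, 3, 9, 4, 7, 5, 11).
Powers repeat with period 9 on this cycle, and 57 mod 9 = 3, so p^57(4) = p^3(4).
Stepping 3 places around the cycle: 4 → 7 → 5 → 11.

11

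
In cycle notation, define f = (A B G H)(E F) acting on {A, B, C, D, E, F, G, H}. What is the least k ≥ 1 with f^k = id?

4

The disjoint cycles have lengths 4, 2, 1, 1.
The order of f is the least common multiple of its cycle lengths: lcm(4, 2) = 4.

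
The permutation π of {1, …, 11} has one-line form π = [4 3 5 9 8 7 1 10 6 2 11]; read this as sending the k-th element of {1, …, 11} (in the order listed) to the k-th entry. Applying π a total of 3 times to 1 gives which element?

Tracing 1 → 4 → … returns to 1 after 5 steps, so 1 lies in a 5-cycle (1, 4, 9, 6, 7).
Stepping 3 places around the cycle: 1 → 4 → 9 → 6.

6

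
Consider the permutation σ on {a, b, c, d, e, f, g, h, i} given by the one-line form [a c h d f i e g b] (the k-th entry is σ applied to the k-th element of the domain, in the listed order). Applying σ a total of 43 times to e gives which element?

Tracing e → f → … returns to e after 7 steps, so e lies in a 7-cycle (b, c, h, g, e, f, i).
Powers repeat with period 7 on this cycle, and 43 mod 7 = 1, so σ^43(e) = σ^1(e).
Advancing 1 step from e: e → f.

f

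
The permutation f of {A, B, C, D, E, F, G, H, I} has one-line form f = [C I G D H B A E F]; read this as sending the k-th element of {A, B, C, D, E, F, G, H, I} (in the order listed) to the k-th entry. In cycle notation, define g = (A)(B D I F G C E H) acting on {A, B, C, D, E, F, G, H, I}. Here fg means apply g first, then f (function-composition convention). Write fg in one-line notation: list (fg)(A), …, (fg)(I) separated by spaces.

C D H F E A G I B

Chase each element through g then f: A → A → C; B → D → D; C → E → H; D → I → F; E → H → E; F → G → A; G → C → G; H → B → I; I → F → B.
Collecting the images, fg = [C D H F E A G I B].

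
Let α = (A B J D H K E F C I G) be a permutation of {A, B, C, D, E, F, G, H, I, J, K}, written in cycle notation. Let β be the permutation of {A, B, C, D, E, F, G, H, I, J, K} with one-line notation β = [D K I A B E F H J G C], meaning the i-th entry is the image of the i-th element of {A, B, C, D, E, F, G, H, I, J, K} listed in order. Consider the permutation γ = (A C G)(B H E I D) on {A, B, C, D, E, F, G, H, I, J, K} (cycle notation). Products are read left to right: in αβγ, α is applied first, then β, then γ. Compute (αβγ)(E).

I

Apply the permutations in order: α(E) = F, then β(F) = E, then γ(E) = I. So (αβγ)(E) = I.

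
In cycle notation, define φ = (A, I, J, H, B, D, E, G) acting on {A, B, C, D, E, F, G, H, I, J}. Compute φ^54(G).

G lies in the 8-cycle (A, I, J, H, B, D, E, G).
Powers repeat with period 8 on this cycle, and 54 mod 8 = 6, so φ^54(G) = φ^6(G).
Stepping 6 places around the cycle: G → A → I → J → H → B → D.

D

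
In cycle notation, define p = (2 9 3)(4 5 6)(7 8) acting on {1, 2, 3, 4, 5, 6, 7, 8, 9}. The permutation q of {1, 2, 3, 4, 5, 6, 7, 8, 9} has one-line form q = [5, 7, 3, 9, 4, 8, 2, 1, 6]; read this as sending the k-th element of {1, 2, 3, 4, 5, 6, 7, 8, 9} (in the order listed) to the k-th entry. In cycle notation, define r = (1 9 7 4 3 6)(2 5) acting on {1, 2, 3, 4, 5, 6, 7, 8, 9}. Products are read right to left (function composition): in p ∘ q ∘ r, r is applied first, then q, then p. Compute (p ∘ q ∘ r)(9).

9

Apply the permutations in order: r(9) = 7, then q(7) = 2, then p(2) = 9. So (p ∘ q ∘ r)(9) = 9.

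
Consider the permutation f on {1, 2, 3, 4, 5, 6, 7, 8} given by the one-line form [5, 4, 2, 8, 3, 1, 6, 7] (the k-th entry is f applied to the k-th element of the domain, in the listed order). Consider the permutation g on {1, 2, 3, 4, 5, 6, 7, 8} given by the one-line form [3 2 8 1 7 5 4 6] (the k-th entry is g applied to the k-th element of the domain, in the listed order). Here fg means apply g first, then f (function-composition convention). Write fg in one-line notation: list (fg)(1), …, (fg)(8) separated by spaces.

(fg)(x) = f(g(x)). Computing each image: f(g(1)) = f(3) = 2, f(g(2)) = f(2) = 4, f(g(3)) = f(8) = 7, f(g(4)) = f(1) = 5, f(g(5)) = f(7) = 6, f(g(6)) = f(5) = 3, f(g(7)) = f(4) = 8, f(g(8)) = f(6) = 1.
Hence fg = [2 4 7 5 6 3 8 1].

2 4 7 5 6 3 8 1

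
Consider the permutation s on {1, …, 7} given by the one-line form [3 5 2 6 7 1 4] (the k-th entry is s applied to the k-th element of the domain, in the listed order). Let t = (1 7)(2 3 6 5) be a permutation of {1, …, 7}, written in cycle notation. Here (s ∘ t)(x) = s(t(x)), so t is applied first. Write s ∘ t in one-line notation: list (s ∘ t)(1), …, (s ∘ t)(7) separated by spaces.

(s ∘ t)(x) = s(t(x)). Computing each image: s(t(1)) = s(7) = 4, s(t(2)) = s(3) = 2, s(t(3)) = s(6) = 1, s(t(4)) = s(4) = 6, s(t(5)) = s(2) = 5, s(t(6)) = s(5) = 7, s(t(7)) = s(1) = 3.
Hence s ∘ t = [4 2 1 6 5 7 3].

4 2 1 6 5 7 3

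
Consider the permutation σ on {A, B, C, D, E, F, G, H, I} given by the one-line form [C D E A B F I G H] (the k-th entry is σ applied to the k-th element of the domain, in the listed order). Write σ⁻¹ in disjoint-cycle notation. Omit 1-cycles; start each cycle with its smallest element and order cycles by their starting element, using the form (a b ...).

First write σ in disjoint cycles: (A C E B D)(G I H).
The inverse reverses every cycle; in canonical form, σ⁻¹ = (A D B E C)(G H I).

(A D B E C)(G H I)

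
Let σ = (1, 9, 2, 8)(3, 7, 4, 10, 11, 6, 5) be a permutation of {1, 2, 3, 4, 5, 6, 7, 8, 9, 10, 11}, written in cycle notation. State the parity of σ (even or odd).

The cycle lengths are 7, 4.
A cycle is odd iff its length is even; σ has 1 even-length cycle, so sgn(σ) = (−1)^1 and σ is odd.

odd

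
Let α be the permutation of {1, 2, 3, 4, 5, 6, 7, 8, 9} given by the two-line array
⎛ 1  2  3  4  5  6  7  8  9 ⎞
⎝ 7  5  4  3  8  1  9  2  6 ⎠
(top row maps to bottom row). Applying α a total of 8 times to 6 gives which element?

Tracing 6 → 1 → … returns to 6 after 4 steps, so 6 lies in a 4-cycle (1 7 9 6).
On a 4-cycle, α^4 is the identity, so α^8 = α^0 there (8 ≡ 0 mod 4).
So α^8(6) = 6.

6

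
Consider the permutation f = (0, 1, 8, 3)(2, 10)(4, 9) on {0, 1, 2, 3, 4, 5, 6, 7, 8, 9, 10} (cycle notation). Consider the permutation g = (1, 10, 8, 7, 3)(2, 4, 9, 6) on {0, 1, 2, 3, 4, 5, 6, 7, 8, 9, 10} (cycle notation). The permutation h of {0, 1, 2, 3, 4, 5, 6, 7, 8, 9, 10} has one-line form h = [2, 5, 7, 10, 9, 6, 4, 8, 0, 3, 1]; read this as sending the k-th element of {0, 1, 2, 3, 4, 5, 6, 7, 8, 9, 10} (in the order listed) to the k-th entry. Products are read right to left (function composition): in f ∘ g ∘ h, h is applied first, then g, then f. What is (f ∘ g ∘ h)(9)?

8

Apply the permutations in order: h(9) = 3, then g(3) = 1, then f(1) = 8. So (f ∘ g ∘ h)(9) = 8.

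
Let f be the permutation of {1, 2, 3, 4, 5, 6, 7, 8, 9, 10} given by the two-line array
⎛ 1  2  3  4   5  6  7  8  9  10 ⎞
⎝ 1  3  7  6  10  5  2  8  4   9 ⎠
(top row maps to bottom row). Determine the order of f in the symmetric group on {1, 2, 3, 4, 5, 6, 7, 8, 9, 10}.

Decomposing into disjoint cycles gives cycle lengths 5, 3, 1, 1.
Since disjoint cycles commute, ord(f) = lcm(5, 3) = 15.

15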